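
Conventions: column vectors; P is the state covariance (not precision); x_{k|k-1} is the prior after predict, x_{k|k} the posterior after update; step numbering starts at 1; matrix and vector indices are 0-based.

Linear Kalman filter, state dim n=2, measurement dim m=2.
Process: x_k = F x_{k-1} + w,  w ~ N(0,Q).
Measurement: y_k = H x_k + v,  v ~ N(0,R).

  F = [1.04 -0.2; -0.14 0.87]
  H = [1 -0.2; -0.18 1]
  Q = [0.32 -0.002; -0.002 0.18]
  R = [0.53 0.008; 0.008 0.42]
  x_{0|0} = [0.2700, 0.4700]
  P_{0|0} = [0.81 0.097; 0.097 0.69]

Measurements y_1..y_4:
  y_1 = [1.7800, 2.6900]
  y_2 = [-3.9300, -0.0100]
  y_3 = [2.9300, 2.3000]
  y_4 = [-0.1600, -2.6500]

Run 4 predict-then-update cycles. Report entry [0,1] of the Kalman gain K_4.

step 1: x^-=[0.1868, 0.3711]  P^-=[1.1833 -0.1495; -0.1495 0.6945]  S=[1.8009 -0.4988; -0.4988 1.2067]  K=[0.6668 -0.0248; 0.0061 0.6004]  nu=[1.6674, 2.3525]  x^+=[1.2403, 1.7938]  P^+=[0.3653 0.0607; 0.0607 0.2631]
step 2: x^-=[0.9312, 1.3870]  P^-=[0.7004 -0.0444; -0.0444 0.3715]  S=[1.2631 -0.2384; -0.2384 0.8302]  K=[0.5528 -0.0466; -0.0081 0.4548]  nu=[-4.5838, -1.2293]  x^+=[-1.5454, 0.8651]  P^+=[0.3004 0.0389; 0.0389 0.1980]
step 3: x^-=[-1.7803, 0.9690]  P^-=[0.6366 -0.0439; -0.0439 0.3262]  S=[1.1972 -0.2173; -0.2173 0.7827]  K=[0.5290 -0.0556; -0.0144 0.4229]  nu=[4.9041, 1.0106]  x^+=[0.7577, 1.3259]  P^+=[0.2864 0.0324; 0.0324 0.1834]
step 4: x^-=[0.5229, 1.0474]  P^-=[0.6236 -0.0454; -0.0454 0.3165]  S=[1.1844 -0.2145; -0.2145 0.7730]  K=[0.5236 -0.0586; -0.0165 0.4154]  nu=[-0.4734, -3.6033]  x^+=[0.4861, -0.4416]  P^+=[0.2831 0.0306; 0.0306 0.1798]

K[0,1] = -0.0586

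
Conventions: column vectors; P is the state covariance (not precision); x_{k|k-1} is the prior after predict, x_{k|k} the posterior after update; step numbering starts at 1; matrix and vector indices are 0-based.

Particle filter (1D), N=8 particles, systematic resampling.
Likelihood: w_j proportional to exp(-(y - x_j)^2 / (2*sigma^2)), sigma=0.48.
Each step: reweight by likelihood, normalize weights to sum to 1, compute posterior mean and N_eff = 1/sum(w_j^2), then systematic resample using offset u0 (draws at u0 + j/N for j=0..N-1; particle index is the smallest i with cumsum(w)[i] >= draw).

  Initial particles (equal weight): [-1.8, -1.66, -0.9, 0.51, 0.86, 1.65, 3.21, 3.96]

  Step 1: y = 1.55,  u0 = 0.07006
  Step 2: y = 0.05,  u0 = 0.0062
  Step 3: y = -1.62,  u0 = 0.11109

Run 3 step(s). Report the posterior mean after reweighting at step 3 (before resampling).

post_mean = 0.8600

step 1: w=[0.0000, 0.0000, 0.0000, 0.0668, 0.2484, 0.6831, 0.0018, 0.0000]  mean=1.3804  Neff=1.8771  idx=[4, 4, 5, 5, 5, 5, 5, 5]
step 2: w=[0.4770, 0.4770, 0.0077, 0.0077, 0.0077, 0.0077, 0.0077, 0.0077]  mean=0.8963  Neff=2.1956  idx=[0, 0, 0, 0, 1, 1, 1, 1]
step 3: w=[0.1250, 0.1250, 0.1250, 0.1250, 0.1250, 0.1250, 0.1250, 0.1250]  mean=0.8600  Neff=8.0000  idx=[0, 1, 2, 3, 4, 5, 6, 7]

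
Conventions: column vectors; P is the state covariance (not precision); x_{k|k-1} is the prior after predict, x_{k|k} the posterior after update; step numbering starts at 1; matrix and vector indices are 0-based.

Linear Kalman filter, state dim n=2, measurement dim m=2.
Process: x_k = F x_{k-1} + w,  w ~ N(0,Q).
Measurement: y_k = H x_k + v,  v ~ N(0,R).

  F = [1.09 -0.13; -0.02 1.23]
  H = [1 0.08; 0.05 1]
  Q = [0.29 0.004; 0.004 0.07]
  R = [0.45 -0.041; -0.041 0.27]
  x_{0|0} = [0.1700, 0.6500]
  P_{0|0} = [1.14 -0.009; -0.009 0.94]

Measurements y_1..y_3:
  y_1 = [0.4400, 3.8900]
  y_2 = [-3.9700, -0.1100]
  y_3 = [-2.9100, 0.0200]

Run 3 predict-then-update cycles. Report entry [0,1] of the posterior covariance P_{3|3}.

P_post[0,1] = -0.0458

step 1: x^-=[0.1008, 0.7961]  P^-=[1.6629 -0.1832; -0.1832 1.4930]  S=[2.0931 -0.0224; -0.0224 1.7489]  K=[0.7869 -0.0472; -0.0214 0.8482]  nu=[0.2755, 3.0889]  x^+=[0.1719, 3.4102]  P^+=[0.3611 -0.0631; -0.0631 0.2330]
step 2: x^-=[-0.2559, 4.1911]  P^-=[0.7408 -0.1258; -0.1258 0.4258]  S=[1.1734 -0.0962; -0.0962 0.6851]  K=[0.6193 -0.0426; -0.0283 0.6084]  nu=[-4.0494, -4.2883]  x^+=[-2.5808, 1.6968]  P^+=[0.2845 -0.0511; -0.0511 0.1680]
step 3: x^-=[-3.0336, 2.1386]  P^-=[0.6454 -0.0977; -0.0977 0.3268]  S=[1.0818 -0.0807; -0.0807 0.5886]  K=[0.5870 -0.0307; -0.0256 0.5433]  nu=[-0.0475, -1.9670]  x^+=[-3.0011, 1.0711]  P^+=[0.2691 -0.0458; -0.0458 0.1500]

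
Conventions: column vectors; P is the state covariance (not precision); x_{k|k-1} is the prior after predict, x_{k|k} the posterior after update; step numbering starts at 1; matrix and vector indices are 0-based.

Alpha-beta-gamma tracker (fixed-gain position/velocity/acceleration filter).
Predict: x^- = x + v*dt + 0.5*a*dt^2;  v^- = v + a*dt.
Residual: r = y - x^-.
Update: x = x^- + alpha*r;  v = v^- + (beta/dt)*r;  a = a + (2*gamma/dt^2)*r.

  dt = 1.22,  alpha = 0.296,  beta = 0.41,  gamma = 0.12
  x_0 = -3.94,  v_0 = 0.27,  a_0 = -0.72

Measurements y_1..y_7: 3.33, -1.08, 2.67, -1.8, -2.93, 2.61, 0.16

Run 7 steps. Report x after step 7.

step 1: x_pred=-4.1464  r=7.4764  x^+=-1.9334  v^+=1.9042  a^+=0.4856
step 2: x_pred=0.7510  r=-1.8310  x^+=0.2090  v^+=1.8812  a^+=0.1903
step 3: x_pred=2.6457  r=0.0243  x^+=2.6529  v^+=2.1215  a^+=0.1942
step 4: x_pred=5.3857  r=-7.1857  x^+=3.2587  v^+=-0.0564  a^+=-0.9645
step 5: x_pred=2.4722  r=-5.4022  x^+=0.8731  v^+=-3.0485  a^+=-1.8355
step 6: x_pred=-4.2121  r=6.8221  x^+=-2.1927  v^+=-2.9952  a^+=-0.7355
step 7: x_pred=-6.3943  r=6.5543  x^+=-4.4542  v^+=-1.6899  a^+=0.3214

x_post = -4.4542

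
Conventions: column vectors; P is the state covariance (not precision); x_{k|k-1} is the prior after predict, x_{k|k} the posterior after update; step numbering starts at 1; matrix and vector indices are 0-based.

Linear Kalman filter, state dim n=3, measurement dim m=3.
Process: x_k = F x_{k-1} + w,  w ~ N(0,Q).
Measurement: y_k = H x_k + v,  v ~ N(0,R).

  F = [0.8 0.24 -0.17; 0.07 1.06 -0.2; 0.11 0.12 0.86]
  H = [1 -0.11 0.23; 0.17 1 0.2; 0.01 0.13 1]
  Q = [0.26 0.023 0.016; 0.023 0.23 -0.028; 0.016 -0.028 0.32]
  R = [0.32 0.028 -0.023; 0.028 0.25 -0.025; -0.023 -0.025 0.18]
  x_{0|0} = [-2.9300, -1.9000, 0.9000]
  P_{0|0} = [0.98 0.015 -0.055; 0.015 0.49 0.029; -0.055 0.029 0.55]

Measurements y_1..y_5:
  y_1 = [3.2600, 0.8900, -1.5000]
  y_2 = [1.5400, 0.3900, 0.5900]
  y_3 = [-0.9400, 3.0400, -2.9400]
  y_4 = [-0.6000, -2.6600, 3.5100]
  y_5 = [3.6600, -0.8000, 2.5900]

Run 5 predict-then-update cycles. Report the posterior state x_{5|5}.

x_post = [1.2334, -1.3885, 2.5610]

step 1: x^-=[-2.9530, -2.3991, 0.2237]  P^-=[0.9497 0.2370 0.0064; 0.2370 0.7988 -0.0272; 0.0064 -0.0272 0.7417]  S=[1.2707 0.3642 0.1848; 0.3642 1.1761 0.2096; 0.1848 0.2096 0.9289]  K=[0.7046 0.1435 -0.1223; -0.0927 0.7493 -0.0655; 0.0401 -0.0507 0.7981]  nu=[5.8976, 3.7464, -1.3823]  x^+=[1.9094, -0.0483, -0.8332]  P^+=[0.2462 0.0264 -0.0477; 0.0264 0.1926 -0.0537; -0.0477 -0.0537 0.1515]
step 2: x^-=[1.6575, 0.2491, -0.5123]  P^-=[0.4605 0.1342 -0.0176; 0.1342 0.4817 -0.0738; -0.0176 -0.0738 0.4184]  S=[0.7746 0.1846 0.0765; 0.1846 0.7766 0.0476; 0.0765 0.0476 0.5874]  K=[0.5432 0.1445 -0.0749; -0.0660 0.6500 -0.0609; 0.0547 -0.0466 0.6923]  nu=[0.0277, -0.0384, 1.0534]  x^+=[1.5881, 0.1581, 0.2202]  P^+=[0.1907 0.0278 -0.0351; 0.0278 0.1670 -0.0477; -0.0351 -0.0477 0.1311]
step 3: x^-=[1.2710, 0.2347, 0.3831]  P^-=[0.4196 0.1216 -0.0105; 0.1216 0.4491 -0.0680; -0.0105 -0.0680 0.4059]  S=[0.7383 0.1712 0.0787; 0.1712 0.7409 0.0476; 0.0787 0.0476 0.5760]  K=[0.5212 0.1413 -0.0664; -0.0643 0.6343 -0.0582; 0.0592 -0.0423 0.6846]  nu=[-2.2733, 2.5126, -3.3663]  x^+=[0.6650, 2.1709, -2.1623]  P^+=[0.1828 0.0271 -0.0328; 0.0271 0.1629 -0.0463; -0.0328 -0.0463 0.1293]
step 4: x^-=[1.4206, 2.7801, -1.5259]  P^-=[0.4132 0.1187 -0.0094; 0.1187 0.4437 -0.0671; -0.0094 -0.0671 0.4051]  S=[0.7330 0.1684 0.0792; 0.1684 0.7347 0.0478; 0.0792 0.0478 0.5753]  K=[0.5178 0.1402 -0.0653; -0.0645 0.6316 -0.0578; 0.0600 -0.0414 0.6840]  nu=[-1.3638, -5.3764, 4.6603]  x^+=[-0.3436, -0.7974, 1.8026]  P^+=[0.1816 0.0268 -0.0325; 0.0268 0.1622 -0.0461; -0.0325 -0.0461 0.1291]
step 5: x^-=[-0.7727, -1.2298, 1.4168]  P^-=[0.4122 0.1181 -0.0092; 0.1181 0.4427 -0.0670; -0.0092 -0.0670 0.4051]  S=[0.7321 0.1678 0.0793; 0.1678 0.7336 0.0478; 0.0793 0.0478 0.5753]  K=[0.5173 0.1399 -0.0651; -0.0646 0.6312 -0.0578; 0.0601 -0.0413 0.6839]  nu=[3.9716, 0.2778, 1.3408]  x^+=[1.2334, -1.3885, 2.5610]  P^+=[0.1814 0.0267 -0.0324; 0.0267 0.1621 -0.0460; -0.0324 -0.0460 0.1291]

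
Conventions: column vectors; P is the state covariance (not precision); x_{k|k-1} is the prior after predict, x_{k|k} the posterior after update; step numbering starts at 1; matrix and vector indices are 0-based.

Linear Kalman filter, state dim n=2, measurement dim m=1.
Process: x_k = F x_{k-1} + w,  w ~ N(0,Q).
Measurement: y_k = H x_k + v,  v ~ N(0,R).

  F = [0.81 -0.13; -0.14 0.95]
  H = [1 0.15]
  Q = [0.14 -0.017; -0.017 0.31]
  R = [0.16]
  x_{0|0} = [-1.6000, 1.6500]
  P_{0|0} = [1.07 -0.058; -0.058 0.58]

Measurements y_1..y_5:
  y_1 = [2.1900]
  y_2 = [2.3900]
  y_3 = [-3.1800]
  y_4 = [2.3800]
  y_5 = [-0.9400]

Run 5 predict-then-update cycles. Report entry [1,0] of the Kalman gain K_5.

step 1: x^-=[-1.5105, 1.7915]  P^-=[0.8640 -0.2557; -0.2557 0.8699]  S=[0.9669]  K=[0.8539; -0.1295]  nu=[3.4318]  x^+=[1.4200, 1.3472]  P^+=[0.1589 -0.1488; -0.1488 0.8536]
step 2: x^-=[0.9751, 1.0811]  P^-=[0.2900 -0.2576; -0.2576 1.1231]  S=[0.3980]  K=[0.6316; -0.2240]  nu=[1.2527]  x^+=[1.7663, 0.8004]  P^+=[0.1313 -0.2013; -0.2013 1.1031]
step 3: x^-=[1.3267, 0.5131]  P^-=[0.2872 -0.3267; -0.3267 1.3617]  S=[0.3798]  K=[0.6271; -0.3224]  nu=[-4.5837]  x^+=[-1.5476, 1.9908]  P^+=[0.1378 -0.2499; -0.2499 1.3222]
step 4: x^-=[-1.5123, 2.1080]  P^-=[0.3054 -0.3928; -0.3928 1.5725]  S=[0.3829]  K=[0.6436; -0.4097]  nu=[3.5762]  x^+=[0.7894, 0.6427]  P^+=[0.1468 -0.2918; -0.2918 1.5082]
step 5: x^-=[0.5559, 0.5000]  P^-=[0.3232 -0.4497; -0.4497 1.7516]  S=[0.3877]  K=[0.6597; -0.4823]  nu=[-1.5709]  x^+=[-0.4804, 1.2577]  P^+=[0.1545 -0.3264; -0.3264 1.6614]

K[1,0] = -0.4823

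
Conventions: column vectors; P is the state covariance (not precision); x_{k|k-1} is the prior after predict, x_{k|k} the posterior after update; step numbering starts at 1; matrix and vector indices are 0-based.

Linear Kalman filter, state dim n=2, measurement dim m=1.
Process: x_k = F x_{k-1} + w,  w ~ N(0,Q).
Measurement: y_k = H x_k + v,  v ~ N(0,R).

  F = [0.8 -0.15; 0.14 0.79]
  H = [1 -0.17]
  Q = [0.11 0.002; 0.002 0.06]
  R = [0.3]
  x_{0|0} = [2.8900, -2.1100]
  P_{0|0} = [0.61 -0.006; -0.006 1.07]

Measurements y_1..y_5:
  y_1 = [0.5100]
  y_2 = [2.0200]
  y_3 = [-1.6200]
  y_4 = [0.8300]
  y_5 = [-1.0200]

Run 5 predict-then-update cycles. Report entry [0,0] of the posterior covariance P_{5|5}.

P_post[0,0] = 0.1161

step 1: x^-=[2.6285, -1.2623]  P^-=[0.5259 -0.0601; -0.0601 0.7384]  S=[0.8677]  K=[0.6179; -0.2140]  nu=[-2.3331]  x^+=[1.1869, -0.7631]  P^+=[0.1946 0.0546; 0.0546 0.6987]
step 2: x^-=[1.0640, -0.4367]  P^-=[0.2372 -0.0256; -0.0256 0.5119]  S=[0.5607]  K=[0.4308; -0.2009]  nu=[0.8818]  x^+=[1.4439, -0.6138]  P^+=[0.1331 0.0229; 0.0229 0.4893]
step 3: x^-=[1.2472, -0.2828]  P^-=[0.2007 -0.0271; -0.0271 0.3730]  S=[0.5207]  K=[0.3943; -0.1738]  nu=[-2.9152]  x^+=[0.0976, 0.2239]  P^+=[0.1198 0.0086; 0.0086 0.3573]
step 4: x^-=[0.0445, 0.1905]  P^-=[0.1926 -0.0217; -0.0217 0.2873]  S=[0.5083]  K=[0.3862; -0.1387]  nu=[0.8179]  x^+=[0.3604, 0.0771]  P^+=[0.1168 0.0056; 0.0056 0.2775]
step 5: x^-=[0.2768, 0.1114]  P^-=[0.1897 -0.0144; -0.0144 0.2367]  S=[0.5014]  K=[0.3832; -0.1090]  nu=[-1.2778]  x^+=[-0.2128, 0.2506]  P^+=[0.1161 0.0065; 0.0065 0.2307]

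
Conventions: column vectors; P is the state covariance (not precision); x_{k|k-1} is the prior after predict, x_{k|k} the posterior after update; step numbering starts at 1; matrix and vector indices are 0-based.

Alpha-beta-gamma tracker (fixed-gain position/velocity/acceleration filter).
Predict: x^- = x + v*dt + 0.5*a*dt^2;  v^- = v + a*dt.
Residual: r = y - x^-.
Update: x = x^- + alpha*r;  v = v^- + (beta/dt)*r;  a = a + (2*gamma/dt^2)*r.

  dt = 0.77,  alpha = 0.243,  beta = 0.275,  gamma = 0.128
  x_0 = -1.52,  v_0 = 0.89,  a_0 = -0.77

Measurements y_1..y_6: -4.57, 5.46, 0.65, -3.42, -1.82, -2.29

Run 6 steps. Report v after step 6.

step 1: x_pred=-1.0630  r=-3.5070  x^+=-1.9152  v^+=-0.9554  a^+=-2.2843
step 2: x_pred=-3.3280  r=8.7880  x^+=-1.1925  v^+=0.4243  a^+=1.5102
step 3: x_pred=-0.4181  r=1.0681  x^+=-0.1586  v^+=1.9686  a^+=1.9714
step 4: x_pred=1.9417  r=-5.3617  x^+=0.6388  v^+=1.5717  a^+=-0.3437
step 5: x_pred=1.7471  r=-3.5671  x^+=0.8803  v^+=0.0331  a^+=-1.8839
step 6: x_pred=0.3473  r=-2.6373  x^+=-0.2935  v^+=-2.3594  a^+=-3.0226

v_post = -2.3594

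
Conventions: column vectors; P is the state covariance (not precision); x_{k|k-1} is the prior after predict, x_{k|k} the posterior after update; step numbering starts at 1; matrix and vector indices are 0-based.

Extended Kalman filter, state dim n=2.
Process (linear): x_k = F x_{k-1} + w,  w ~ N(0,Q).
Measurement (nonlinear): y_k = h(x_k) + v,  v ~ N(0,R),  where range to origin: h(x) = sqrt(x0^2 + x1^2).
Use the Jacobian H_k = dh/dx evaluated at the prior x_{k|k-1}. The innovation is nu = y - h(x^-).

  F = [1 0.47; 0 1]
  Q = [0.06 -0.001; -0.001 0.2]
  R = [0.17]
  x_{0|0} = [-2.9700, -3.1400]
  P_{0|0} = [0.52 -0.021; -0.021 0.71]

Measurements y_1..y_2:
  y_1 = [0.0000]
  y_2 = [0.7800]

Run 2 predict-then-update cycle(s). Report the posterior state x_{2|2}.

x_post = [-0.8511, 0.1941]

step 1: x^-=[-4.4458, -3.1400]  P^-=[0.7171 0.3117; 0.3117 0.9100]  H_jac=[-0.8168 -0.5769]  S=[1.2451]  K=[-0.6149; -0.6261]  nu=[-5.4429]  x^+=[-1.0991, 0.2680]  P^+=[0.2464 -0.1676; -0.1676 0.4219]
step 2: x^-=[-0.9732, 0.2680]  P^-=[0.2420 0.0296; 0.0296 0.6219]  H_jac=[-0.9641 0.2655]  S=[0.4236]  K=[-0.5322; 0.3223]  nu=[-0.2294]  x^+=[-0.8511, 0.1941]  P^+=[0.1220 0.1023; 0.1023 0.5779]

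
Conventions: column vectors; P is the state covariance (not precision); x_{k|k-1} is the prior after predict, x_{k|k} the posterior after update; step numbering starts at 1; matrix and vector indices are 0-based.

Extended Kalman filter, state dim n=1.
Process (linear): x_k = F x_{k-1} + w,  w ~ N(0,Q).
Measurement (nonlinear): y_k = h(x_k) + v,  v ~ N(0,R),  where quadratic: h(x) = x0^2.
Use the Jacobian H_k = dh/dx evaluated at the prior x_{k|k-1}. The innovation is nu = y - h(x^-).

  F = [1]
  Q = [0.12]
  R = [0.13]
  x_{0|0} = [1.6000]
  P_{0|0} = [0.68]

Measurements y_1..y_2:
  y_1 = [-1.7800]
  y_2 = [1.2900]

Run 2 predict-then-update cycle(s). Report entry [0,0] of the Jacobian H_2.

step 1: x^-=[1.6000]  P^-=[0.8000]  H_jac=[3.2000]  S=[8.3220]  K=[0.3076]  nu=[-4.3400]  x^+=[0.2649]  P^+=[0.0125]
step 2: x^-=[0.2649]  P^-=[0.1325]  H_jac=[0.5299]  S=[0.1672]  K=[0.4199]  nu=[1.2198]  x^+=[0.7771]  P^+=[0.1030]

H_jac[0,0] = 0.5299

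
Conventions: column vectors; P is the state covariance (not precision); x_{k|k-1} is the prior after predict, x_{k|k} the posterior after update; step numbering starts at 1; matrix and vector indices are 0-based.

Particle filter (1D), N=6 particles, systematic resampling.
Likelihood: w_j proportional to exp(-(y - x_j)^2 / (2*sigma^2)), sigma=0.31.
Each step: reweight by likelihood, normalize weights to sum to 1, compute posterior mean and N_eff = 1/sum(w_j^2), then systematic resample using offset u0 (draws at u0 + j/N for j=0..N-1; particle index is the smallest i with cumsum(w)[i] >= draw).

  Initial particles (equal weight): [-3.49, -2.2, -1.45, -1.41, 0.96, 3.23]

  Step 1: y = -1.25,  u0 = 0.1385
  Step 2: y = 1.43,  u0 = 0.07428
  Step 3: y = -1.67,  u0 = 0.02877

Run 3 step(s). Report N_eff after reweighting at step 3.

N_eff = 5.9911

step 1: w=[0.0000, 0.0054, 0.4787, 0.5159, 0.0000, 0.0000]  mean=-1.4334  Neff=2.0188  idx=[2, 2, 2, 3, 3, 3]
step 2: w=[0.0777, 0.0777, 0.0777, 0.2556, 0.2556, 0.2556]  mean=-1.4193  Neff=4.6701  idx=[0, 3, 3, 4, 4, 5]
step 3: w=[0.1810, 0.1638, 0.1638, 0.1638, 0.1638, 0.1638]  mean=-1.4172  Neff=5.9911  idx=[0, 1, 2, 3, 4, 5]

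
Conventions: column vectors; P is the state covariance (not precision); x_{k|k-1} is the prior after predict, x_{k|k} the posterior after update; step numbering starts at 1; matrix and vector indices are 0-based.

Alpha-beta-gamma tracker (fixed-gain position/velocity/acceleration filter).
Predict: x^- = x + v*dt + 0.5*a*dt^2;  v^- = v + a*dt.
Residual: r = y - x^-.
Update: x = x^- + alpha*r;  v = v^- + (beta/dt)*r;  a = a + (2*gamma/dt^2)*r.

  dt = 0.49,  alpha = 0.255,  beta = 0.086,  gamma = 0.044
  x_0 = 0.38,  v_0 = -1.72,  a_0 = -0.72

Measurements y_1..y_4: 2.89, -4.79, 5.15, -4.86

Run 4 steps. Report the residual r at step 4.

step 1: x_pred=-0.5492  r=3.4392  x^+=0.3278  v^+=-1.4692  a^+=0.5405
step 2: x_pred=-0.3272  r=-4.4628  x^+=-1.4652  v^+=-1.9876  a^+=-1.0951
step 3: x_pred=-2.5706  r=7.7206  x^+=-0.6019  v^+=-1.1691  a^+=1.7346
step 4: x_pred=-0.9665  r=-3.8935  x^+=-1.9594  v^+=-1.0026  a^+=0.3076

resid = -3.8935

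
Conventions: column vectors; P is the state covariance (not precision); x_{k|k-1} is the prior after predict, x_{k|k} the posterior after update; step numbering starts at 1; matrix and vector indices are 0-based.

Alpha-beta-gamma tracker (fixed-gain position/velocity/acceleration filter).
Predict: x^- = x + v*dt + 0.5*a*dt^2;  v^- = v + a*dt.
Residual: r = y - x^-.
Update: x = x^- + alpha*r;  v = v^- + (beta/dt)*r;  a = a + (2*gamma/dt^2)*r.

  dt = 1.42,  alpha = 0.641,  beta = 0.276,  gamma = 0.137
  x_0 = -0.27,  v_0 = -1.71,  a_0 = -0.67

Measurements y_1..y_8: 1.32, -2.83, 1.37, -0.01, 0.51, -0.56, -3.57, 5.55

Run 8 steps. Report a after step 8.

step 1: x_pred=-3.3737  r=4.6937  x^+=-0.3650  v^+=-1.7491  a^+=-0.0322
step 2: x_pred=-2.8812  r=0.0512  x^+=-2.8484  v^+=-1.7849  a^+=-0.0252
step 3: x_pred=-5.4083  r=6.7783  x^+=-1.0634  v^+=-0.5032  a^+=0.8958
step 4: x_pred=-0.8748  r=0.8648  x^+=-0.3205  v^+=0.9370  a^+=1.0134
step 5: x_pred=2.0317  r=-1.5217  x^+=1.0563  v^+=2.0802  a^+=0.8066
step 6: x_pred=4.8233  r=-5.3833  x^+=1.3726  v^+=2.1792  a^+=0.0751
step 7: x_pred=4.5427  r=-8.1127  x^+=-0.6575  v^+=0.7089  a^+=-1.0273
step 8: x_pred=-0.6866  r=6.2366  x^+=3.3111  v^+=0.4623  a^+=-0.1799

a_post = -0.1799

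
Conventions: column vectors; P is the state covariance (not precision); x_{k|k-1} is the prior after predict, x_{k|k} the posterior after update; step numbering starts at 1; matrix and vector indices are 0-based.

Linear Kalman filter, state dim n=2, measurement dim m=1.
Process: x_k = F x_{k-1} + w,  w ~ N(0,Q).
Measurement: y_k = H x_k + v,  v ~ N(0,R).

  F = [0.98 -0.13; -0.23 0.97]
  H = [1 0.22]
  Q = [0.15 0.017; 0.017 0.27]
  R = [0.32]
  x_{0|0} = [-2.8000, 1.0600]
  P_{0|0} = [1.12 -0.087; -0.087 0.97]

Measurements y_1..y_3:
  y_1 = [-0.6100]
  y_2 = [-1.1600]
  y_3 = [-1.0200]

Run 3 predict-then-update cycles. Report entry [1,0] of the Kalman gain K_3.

K[1,0] = -0.3332

step 1: x^-=[-2.8818, 1.6722]  P^-=[1.2642 -0.4431; -0.4431 1.2807]  S=[1.4512]  K=[0.8040; -0.1111]  nu=[1.9039]  x^+=[-1.3511, 1.4606]  P^+=[0.3262 -0.3134; -0.3134 1.2628]
step 2: x^-=[-1.5140, 1.7275]  P^-=[0.5645 -0.5230; -0.5230 1.6153]  S=[0.7325]  K=[0.6135; -0.2289]  nu=[-0.0261]  x^+=[-1.5300, 1.7335]  P^+=[0.2888 -0.4202; -0.4202 1.5769]
step 3: x^-=[-1.7247, 2.0334]  P^-=[0.5610 -0.6589; -0.6589 1.9564]  S=[0.6858]  K=[0.6067; -0.3332]  nu=[0.2574]  x^+=[-1.5686, 1.9476]  P^+=[0.3086 -0.5203; -0.5203 1.8803]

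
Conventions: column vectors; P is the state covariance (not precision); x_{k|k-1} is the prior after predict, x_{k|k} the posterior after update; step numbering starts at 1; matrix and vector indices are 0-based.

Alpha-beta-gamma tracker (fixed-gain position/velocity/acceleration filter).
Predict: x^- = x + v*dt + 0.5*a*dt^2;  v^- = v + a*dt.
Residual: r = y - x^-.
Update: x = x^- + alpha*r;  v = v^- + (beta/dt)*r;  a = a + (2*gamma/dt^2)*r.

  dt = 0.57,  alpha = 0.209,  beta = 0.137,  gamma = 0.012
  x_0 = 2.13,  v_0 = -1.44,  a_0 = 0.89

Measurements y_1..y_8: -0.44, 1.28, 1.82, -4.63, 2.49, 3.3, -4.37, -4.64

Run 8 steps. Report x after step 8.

step 1: x_pred=1.4538  r=-1.8938  x^+=1.0580  v^+=-1.3879  a^+=0.7501
step 2: x_pred=0.3887  r=0.8913  x^+=0.5750  v^+=-0.7461  a^+=0.8159
step 3: x_pred=0.2823  r=1.5377  x^+=0.6037  v^+=0.0886  a^+=0.9295
step 4: x_pred=0.8052  r=-5.4352  x^+=-0.3308  v^+=-0.6879  a^+=0.5280
step 5: x_pred=-0.6371  r=3.1271  x^+=0.0164  v^+=0.3647  a^+=0.7590
step 6: x_pred=0.3476  r=2.9524  x^+=0.9647  v^+=1.5069  a^+=0.9771
step 7: x_pred=1.9823  r=-6.3523  x^+=0.6547  v^+=0.5371  a^+=0.5079
step 8: x_pred=1.0433  r=-5.6833  x^+=-0.1445  v^+=-0.5394  a^+=0.0881

x_post = -0.1445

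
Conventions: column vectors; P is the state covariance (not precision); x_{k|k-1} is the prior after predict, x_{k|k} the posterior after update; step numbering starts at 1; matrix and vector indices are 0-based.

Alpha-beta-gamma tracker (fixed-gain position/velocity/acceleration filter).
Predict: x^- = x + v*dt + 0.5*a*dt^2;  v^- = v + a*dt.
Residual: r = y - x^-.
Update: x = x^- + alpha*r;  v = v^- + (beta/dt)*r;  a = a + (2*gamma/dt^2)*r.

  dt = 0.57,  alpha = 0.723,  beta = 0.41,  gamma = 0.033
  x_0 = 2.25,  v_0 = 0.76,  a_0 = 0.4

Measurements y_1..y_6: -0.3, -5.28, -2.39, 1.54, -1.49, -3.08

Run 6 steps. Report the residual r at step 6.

step 1: x_pred=2.7482  r=-3.0482  x^+=0.5443  v^+=-1.2046  a^+=-0.2192
step 2: x_pred=-0.1779  r=-5.1021  x^+=-3.8667  v^+=-4.9995  a^+=-1.2557
step 3: x_pred=-6.9204  r=4.5304  x^+=-3.6449  v^+=-2.4565  a^+=-0.3354
step 4: x_pred=-5.0996  r=6.6396  x^+=-0.2992  v^+=2.1282  a^+=1.0134
step 5: x_pred=1.0785  r=-2.5685  x^+=-0.7785  v^+=0.8583  a^+=0.4916
step 6: x_pred=-0.2094  r=-2.8706  x^+=-2.2848  v^+=-0.9263  a^+=-0.0915

resid = -2.8706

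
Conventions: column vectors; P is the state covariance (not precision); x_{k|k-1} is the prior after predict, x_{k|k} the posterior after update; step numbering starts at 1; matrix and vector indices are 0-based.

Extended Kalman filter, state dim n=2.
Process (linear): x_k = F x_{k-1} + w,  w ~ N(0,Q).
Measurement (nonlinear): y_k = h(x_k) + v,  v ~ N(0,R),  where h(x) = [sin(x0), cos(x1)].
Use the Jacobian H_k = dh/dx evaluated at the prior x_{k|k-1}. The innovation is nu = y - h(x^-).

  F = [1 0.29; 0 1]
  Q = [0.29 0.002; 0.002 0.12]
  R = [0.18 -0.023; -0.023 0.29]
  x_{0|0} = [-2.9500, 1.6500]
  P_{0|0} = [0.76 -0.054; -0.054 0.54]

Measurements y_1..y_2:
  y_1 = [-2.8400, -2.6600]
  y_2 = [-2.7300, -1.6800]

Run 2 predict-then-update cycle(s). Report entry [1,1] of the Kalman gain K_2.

K[1,1] = 0.3747

step 1: x^-=[-2.4715, 1.6500]  P^-=[1.0641 0.1046; 0.1046 0.6600]  H_jac=[-0.7838 0.0000; 0.0000 -0.9969]  S=[0.8337 0.0587; 0.0587 0.9459]  K=[-0.9970 -0.0483; -0.0496 -0.6925]  nu=[-2.2189, -2.5809]  x^+=[-0.1344, 3.5472]  P^+=[0.2276 -0.0089; -0.0089 0.2003]
step 2: x^-=[0.8943, 3.5472]  P^-=[0.5292 0.0512; 0.0512 0.3203]  H_jac=[0.6261 0.0000; 0.0000 0.3946]  S=[0.3875 -0.0104; -0.0104 0.3399]  K=[0.8575 0.0855; 0.0927 0.3747]  nu=[-3.5097, -0.7612]  x^+=[-2.1803, 2.9367]  P^+=[0.2434 0.0129; 0.0129 0.2700]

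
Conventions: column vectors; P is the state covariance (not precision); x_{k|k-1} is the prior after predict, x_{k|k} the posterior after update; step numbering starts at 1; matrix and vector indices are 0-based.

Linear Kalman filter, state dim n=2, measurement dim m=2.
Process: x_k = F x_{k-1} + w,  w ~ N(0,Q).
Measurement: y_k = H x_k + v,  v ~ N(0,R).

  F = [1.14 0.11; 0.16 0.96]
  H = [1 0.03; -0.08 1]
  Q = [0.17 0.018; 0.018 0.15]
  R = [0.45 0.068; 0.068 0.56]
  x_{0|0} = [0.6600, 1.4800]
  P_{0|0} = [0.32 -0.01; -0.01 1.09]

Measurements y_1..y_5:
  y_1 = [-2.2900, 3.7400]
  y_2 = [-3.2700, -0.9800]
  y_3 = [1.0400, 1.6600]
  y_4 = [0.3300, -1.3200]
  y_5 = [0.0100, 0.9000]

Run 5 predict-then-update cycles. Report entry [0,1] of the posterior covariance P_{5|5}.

P_post[0,1] = 0.0626

step 1: x^-=[0.9152, 1.5264]  P^-=[0.5966 0.1804; 0.1804 1.1597]  S=[1.0584 0.2350; 0.2350 1.6946]  K=[0.5689 -0.0006; 0.0549 0.6682]  nu=[-3.2510, 2.2868]  x^+=[-0.9356, 2.8759]  P^+=[0.2542 0.0587; 0.0587 0.3826]
step 2: x^-=[-0.7503, 2.6111]  P^-=[0.5197 0.1700; 0.1700 0.5271]  S=[0.9804 0.2118; 0.2118 1.0633]  K=[0.5321 0.0148; 0.0890 0.4653]  nu=[-2.5981, -3.6512]  x^+=[-2.1867, 0.6812]  P^+=[0.2385 0.0635; 0.0635 0.2717]
step 3: x^-=[-2.4179, 0.3041]  P^-=[0.4992 0.1609; 0.1609 0.4260]  S=[0.9593 0.2013; 0.2013 0.9635]  K=[0.5220 0.0164; 0.0952 0.4089]  nu=[3.4488, 1.1625]  x^+=[-0.5985, 1.1077]  P^+=[0.2341 0.0634; 0.0634 0.2405]
step 4: x^-=[-0.5604, 0.9677]  P^-=[0.4931 0.1566; 0.1566 0.3972]  S=[0.9528 0.1967; 0.1967 0.9353]  K=[0.5191 0.0161; 0.0962 0.3910]  nu=[0.8614, -2.3325]  x^+=[-0.1509, 0.1384]  P^+=[0.2328 0.0629; 0.0629 0.2306]
step 5: x^-=[-0.1567, 0.1087]  P^-=[0.4911 0.1548; 0.1548 0.3878]  S=[0.9508 0.1948; 0.1948 0.9261]  K=[0.5182 0.0157; 0.0962 0.3851]  nu=[0.1635, 0.7787]  x^+=[-0.0598, 0.4244]  P^+=[0.2324 0.0626; 0.0626 0.2272]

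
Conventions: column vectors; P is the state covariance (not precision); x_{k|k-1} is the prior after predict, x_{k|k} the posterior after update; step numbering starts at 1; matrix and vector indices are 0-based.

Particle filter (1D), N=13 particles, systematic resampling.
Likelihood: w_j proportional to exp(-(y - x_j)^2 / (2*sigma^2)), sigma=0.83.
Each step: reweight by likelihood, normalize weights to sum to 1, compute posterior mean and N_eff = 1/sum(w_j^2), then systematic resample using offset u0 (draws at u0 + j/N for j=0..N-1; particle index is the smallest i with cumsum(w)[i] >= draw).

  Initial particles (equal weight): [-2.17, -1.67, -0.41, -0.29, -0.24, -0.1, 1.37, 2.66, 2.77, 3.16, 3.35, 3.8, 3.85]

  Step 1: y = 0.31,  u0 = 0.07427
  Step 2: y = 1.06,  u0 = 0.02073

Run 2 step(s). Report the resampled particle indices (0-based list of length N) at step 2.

step 1: w=[0.0031, 0.0157, 0.1860, 0.2086, 0.2175, 0.2398, 0.1199, 0.0049, 0.0034, 0.0007, 0.0003, 0.0000, 0.0000]  mean=-0.0557  Neff=5.0616  idx=[2, 2, 3, 3, 3, 4, 4, 4, 5, 5, 5, 6, 8]
step 2: w=[0.0487, 0.0487, 0.0623, 0.0623, 0.0623, 0.0686, 0.0686, 0.0686, 0.0880, 0.0880, 0.0880, 0.2180, 0.0280]  mean=0.2063  Neff=9.8003  idx=[0, 2, 3, 4, 5, 6, 7, 8, 9, 10, 11, 11, 11]

resampled_idx = [0, 2, 3, 4, 5, 6, 7, 8, 9, 10, 11, 11, 11]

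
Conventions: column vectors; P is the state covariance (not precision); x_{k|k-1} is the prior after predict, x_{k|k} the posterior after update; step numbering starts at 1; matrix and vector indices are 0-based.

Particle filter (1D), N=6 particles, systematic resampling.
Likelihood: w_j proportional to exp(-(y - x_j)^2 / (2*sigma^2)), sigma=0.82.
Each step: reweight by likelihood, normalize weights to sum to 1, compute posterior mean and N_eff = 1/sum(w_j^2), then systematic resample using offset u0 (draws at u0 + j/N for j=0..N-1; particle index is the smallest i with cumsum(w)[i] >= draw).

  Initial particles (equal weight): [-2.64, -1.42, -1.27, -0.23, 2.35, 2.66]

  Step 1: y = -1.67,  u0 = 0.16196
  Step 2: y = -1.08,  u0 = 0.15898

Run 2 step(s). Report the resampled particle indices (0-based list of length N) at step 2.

resampled_idx = [1, 2, 3, 4, 4, 5]

step 1: w=[0.1946, 0.3739, 0.3477, 0.0838, 0.0000, 0.0000]  mean=-1.5055  Neff=3.2723  idx=[0, 1, 1, 2, 2, 3]
step 2: w=[0.0361, 0.2026, 0.2026, 0.2149, 0.2149, 0.1290]  mean=-1.2461  Neff=5.1988  idx=[1, 2, 3, 4, 4, 5]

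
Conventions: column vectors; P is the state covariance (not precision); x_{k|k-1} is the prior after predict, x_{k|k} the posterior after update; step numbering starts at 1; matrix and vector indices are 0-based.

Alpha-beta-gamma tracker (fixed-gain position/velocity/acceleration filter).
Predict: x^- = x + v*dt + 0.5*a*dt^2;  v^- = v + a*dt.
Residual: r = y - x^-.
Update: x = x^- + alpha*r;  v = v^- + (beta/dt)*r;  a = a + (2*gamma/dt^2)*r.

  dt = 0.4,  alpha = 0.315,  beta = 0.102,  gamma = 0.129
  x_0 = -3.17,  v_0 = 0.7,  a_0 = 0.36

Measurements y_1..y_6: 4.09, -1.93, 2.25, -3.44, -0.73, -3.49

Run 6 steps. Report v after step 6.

step 1: x_pred=-2.8612  r=6.9512  x^+=-0.6716  v^+=2.6166  a^+=11.5688
step 2: x_pred=1.3006  r=-3.2306  x^+=0.2829  v^+=6.4203  a^+=6.3595
step 3: x_pred=3.3598  r=-1.1098  x^+=3.0102  v^+=8.6811  a^+=4.5700
step 4: x_pred=6.8483  r=-10.2883  x^+=3.6075  v^+=7.8856  a^+=-12.0198
step 5: x_pred=5.8001  r=-6.5301  x^+=3.7431  v^+=1.4125  a^+=-22.5496
step 6: x_pred=2.5041  r=-5.9941  x^+=0.6160  v^+=-9.1359  a^+=-32.2152

v_post = -9.1359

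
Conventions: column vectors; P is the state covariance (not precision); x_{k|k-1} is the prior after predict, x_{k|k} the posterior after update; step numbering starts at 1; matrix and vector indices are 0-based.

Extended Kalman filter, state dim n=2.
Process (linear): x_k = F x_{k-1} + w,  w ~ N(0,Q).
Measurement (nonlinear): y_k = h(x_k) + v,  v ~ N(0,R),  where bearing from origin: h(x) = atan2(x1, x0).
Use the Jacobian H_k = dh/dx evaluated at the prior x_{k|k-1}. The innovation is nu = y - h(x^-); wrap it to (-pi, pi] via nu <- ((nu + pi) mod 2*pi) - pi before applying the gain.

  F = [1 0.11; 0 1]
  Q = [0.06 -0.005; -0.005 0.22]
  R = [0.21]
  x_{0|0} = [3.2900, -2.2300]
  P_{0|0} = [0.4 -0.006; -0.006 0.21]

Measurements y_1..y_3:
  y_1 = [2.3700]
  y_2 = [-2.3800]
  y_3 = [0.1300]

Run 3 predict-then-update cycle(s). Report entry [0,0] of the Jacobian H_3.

H_jac[0,0] = 0.1443

step 1: x^-=[3.0447, -2.2300]  P^-=[0.4612 0.0121; 0.0121 0.4300]  H_jac=[0.1566 0.2138]  S=[0.2418]  K=[0.3094; 0.3880]  nu=[3.0022]  x^+=[3.9735, -1.0650]  P^+=[0.4381 -0.0169; -0.0169 0.3936]
step 2: x^-=[3.8564, -1.0650]  P^-=[0.4991 0.0214; 0.0214 0.6136]  H_jac=[0.0665 0.2409]  S=[0.2485]  K=[0.1544; 0.6006]  nu=[-2.1105]  x^+=[3.5306, -2.3326]  P^+=[0.4932 -0.0017; -0.0017 0.5240]
step 3: x^-=[3.2740, -2.3326]  P^-=[0.5592 0.0510; 0.0510 0.7440]  H_jac=[0.1443 0.2026]  S=[0.2552]  K=[0.3568; 0.6195]  nu=[0.7491]  x^+=[3.5412, -1.8686]  P^+=[0.5267 -0.0054; -0.0054 0.6460]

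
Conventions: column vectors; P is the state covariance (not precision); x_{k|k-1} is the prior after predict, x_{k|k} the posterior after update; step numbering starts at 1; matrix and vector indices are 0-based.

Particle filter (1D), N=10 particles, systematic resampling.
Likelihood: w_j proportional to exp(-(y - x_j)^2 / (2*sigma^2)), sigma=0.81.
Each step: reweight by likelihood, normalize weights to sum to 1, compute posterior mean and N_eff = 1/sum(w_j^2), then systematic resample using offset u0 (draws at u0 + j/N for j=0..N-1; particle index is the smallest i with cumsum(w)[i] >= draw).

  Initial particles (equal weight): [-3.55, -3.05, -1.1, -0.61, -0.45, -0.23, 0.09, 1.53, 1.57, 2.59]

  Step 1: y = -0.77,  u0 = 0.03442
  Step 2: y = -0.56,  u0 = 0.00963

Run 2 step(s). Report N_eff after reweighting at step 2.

N_eff = 9.8881

step 1: w=[0.0007, 0.0045, 0.2165, 0.2307, 0.2176, 0.1884, 0.1339, 0.0042, 0.0036, 0.0000]  mean=-0.5118  Neff=4.9778  idx=[2, 2, 3, 3, 3, 4, 4, 5, 5, 6]
step 2: w=[0.0876, 0.0876, 0.1092, 0.1092, 0.1092, 0.1084, 0.1084, 0.1007, 0.1007, 0.0793]  mean=-0.5292  Neff=9.8881  idx=[0, 1, 2, 3, 4, 5, 5, 6, 7, 8]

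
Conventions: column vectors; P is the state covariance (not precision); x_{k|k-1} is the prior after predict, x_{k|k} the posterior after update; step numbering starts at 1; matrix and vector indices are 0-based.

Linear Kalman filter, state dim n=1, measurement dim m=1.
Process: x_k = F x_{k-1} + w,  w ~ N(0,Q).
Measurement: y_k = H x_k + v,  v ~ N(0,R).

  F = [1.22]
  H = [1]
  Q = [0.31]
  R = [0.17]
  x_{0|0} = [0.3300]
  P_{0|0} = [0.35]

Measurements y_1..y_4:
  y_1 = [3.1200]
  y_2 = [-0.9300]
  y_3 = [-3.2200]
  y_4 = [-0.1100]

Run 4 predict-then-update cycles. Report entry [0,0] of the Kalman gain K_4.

step 1: x^-=[0.4026]  P^-=[0.8309]  S=[1.0009]  K=[0.8302]  nu=[2.7174]  x^+=[2.6585]  P^+=[0.1411]
step 2: x^-=[3.2433]  P^-=[0.5201]  S=[0.6901]  K=[0.7536]  nu=[-4.1733]  x^+=[0.0981]  P^+=[0.1281]
step 3: x^-=[0.1197]  P^-=[0.5007]  S=[0.6707]  K=[0.7465]  nu=[-3.3397]  x^+=[-2.3735]  P^+=[0.1269]
step 4: x^-=[-2.8956]  P^-=[0.4989]  S=[0.6689]  K=[0.7458]  nu=[2.7856]  x^+=[-0.8180]  P^+=[0.1268]

K[0,0] = 0.7458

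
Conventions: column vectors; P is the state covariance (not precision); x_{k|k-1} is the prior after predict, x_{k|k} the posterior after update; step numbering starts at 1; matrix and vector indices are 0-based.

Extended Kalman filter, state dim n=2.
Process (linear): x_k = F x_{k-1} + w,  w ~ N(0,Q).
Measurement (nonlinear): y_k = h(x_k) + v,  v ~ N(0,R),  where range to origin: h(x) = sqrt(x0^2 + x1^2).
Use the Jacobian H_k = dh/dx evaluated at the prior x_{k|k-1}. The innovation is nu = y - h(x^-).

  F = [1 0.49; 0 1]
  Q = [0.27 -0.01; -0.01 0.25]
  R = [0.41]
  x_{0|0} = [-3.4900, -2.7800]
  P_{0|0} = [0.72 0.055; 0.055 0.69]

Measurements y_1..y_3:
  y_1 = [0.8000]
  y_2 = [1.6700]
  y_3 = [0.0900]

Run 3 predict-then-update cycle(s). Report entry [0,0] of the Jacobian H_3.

step 1: x^-=[-4.8522, -2.7800]  P^-=[1.2096 0.3831; 0.3831 0.9400]  H_jac=[-0.8677 -0.4971]  S=[1.8834]  K=[-0.6583; -0.4246]  nu=[-4.7922]  x^+=[-1.6973, -0.7453]  P^+=[0.3932 -0.1434; -0.1434 0.6004]
step 2: x^-=[-2.0625, -0.7453]  P^-=[0.6669 0.1408; 0.1408 0.8504]  H_jac=[-0.9405 -0.3398]  S=[1.1881]  K=[-0.5682; -0.3547]  nu=[-0.5230]  x^+=[-1.7653, -0.5597]  P^+=[0.2833 -0.0986; -0.0986 0.7009]
step 3: x^-=[-2.0396, -0.5597]  P^-=[0.6250 0.2348; 0.2348 0.9509]  H_jac=[-0.9643 -0.2647]  S=[1.1777]  K=[-0.5645; -0.4060]  nu=[-2.0250]  x^+=[-0.8964, 0.2624]  P^+=[0.2496 -0.0351; -0.0351 0.7568]

H_jac[0,0] = -0.9643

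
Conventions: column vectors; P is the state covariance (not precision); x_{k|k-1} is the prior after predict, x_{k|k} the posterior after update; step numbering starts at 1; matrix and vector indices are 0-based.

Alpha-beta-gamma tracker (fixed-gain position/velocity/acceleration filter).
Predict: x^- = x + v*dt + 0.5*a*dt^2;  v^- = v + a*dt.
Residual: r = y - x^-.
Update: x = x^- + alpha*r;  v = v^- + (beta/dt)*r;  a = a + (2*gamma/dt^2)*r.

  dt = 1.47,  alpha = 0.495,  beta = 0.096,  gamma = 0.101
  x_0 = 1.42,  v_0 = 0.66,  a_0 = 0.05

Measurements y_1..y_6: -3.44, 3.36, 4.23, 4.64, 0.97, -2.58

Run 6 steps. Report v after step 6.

step 1: x_pred=2.4442  r=-5.8842  x^+=-0.4685  v^+=0.3492  a^+=-0.5001
step 2: x_pred=-0.4954  r=3.8554  x^+=1.4130  v^+=-0.1341  a^+=-0.1397
step 3: x_pred=1.0650  r=3.1650  x^+=2.6317  v^+=-0.1327  a^+=0.1562
step 4: x_pred=2.6054  r=2.0346  x^+=3.6125  v^+=0.2298  a^+=0.3464
step 5: x_pred=4.3246  r=-3.3546  x^+=2.6641  v^+=0.5199  a^+=0.0328
step 6: x_pred=3.4638  r=-6.0438  x^+=0.4721  v^+=0.1735  a^+=-0.5322

v_post = 0.1735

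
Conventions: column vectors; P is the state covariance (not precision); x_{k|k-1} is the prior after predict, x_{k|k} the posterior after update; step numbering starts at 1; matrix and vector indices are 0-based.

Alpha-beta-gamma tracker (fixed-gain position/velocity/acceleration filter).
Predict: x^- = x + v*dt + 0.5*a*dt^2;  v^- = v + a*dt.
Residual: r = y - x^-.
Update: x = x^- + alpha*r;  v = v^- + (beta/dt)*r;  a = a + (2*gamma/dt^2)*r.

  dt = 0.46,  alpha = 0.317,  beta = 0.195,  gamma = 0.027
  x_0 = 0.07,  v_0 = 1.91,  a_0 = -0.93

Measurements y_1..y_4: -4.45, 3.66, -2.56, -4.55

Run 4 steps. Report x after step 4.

x_post = -2.4158

step 1: x_pred=0.8502  r=-5.3002  x^+=-0.8300  v^+=-0.7646  a^+=-2.2826
step 2: x_pred=-1.4232  r=5.0832  x^+=0.1882  v^+=0.3402  a^+=-0.9854
step 3: x_pred=0.2404  r=-2.8004  x^+=-0.6473  v^+=-1.3002  a^+=-1.7000
step 4: x_pred=-1.4253  r=-3.1247  x^+=-2.4158  v^+=-3.4068  a^+=-2.4975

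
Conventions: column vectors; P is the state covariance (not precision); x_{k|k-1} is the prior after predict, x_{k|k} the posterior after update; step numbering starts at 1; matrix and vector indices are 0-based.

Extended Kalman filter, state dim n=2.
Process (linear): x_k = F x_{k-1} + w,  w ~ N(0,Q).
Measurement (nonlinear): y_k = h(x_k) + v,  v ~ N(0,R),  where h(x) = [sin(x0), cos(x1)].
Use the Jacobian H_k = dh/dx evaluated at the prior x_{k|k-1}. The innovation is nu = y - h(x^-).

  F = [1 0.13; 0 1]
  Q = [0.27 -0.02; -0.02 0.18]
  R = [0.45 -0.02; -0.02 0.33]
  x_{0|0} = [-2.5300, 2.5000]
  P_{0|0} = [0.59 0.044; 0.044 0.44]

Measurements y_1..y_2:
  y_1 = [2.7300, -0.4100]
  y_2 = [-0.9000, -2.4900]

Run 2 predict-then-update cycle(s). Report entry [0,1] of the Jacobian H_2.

step 1: x^-=[-2.2050, 2.5000]  P^-=[0.8789 0.0812; 0.0812 0.6200]  H_jac=[-0.5925 0.0000; 0.0000 -0.5985]  S=[0.7586 0.0088; 0.0088 0.5521]  K=[-0.6856 -0.0771; -0.0556 -0.6712]  nu=[3.5355, 0.3911]  x^+=[-4.6592, 2.0407]  P^+=[0.5181 0.0196; 0.0196 0.3683]
step 2: x^-=[-4.3939, 2.0407]  P^-=[0.7994 0.0475; 0.0475 0.5483]  H_jac=[-0.3131 0.0000; 0.0000 -0.8916]  S=[0.5284 -0.0067; -0.0067 0.7658]  K=[-0.4745 -0.0595; -0.0363 -0.6386]  nu=[-1.8497, -2.0372]  x^+=[-3.3950, 3.4088]  P^+=[0.6781 0.0114; 0.0114 0.2355]

H_jac[0,1] = 0.0000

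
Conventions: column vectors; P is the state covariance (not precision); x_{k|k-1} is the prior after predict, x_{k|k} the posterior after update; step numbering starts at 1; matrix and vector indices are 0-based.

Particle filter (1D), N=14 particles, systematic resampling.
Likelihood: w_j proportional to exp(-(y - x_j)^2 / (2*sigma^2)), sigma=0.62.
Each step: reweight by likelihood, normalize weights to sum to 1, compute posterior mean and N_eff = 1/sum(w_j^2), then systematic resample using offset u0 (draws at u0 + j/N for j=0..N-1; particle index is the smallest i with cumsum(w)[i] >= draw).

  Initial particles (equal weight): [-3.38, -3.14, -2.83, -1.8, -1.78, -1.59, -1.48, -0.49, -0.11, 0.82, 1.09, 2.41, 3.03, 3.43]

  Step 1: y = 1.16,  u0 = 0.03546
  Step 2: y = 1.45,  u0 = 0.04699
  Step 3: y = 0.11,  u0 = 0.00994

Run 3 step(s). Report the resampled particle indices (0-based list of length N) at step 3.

resampled_idx = [0, 0, 1, 2, 2, 3, 4, 4, 5, 7, 8, 9, 10, 11]

step 1: w=[0.0000, 0.0000, 0.0000, 0.0000, 0.0000, 0.0000, 0.0001, 0.0135, 0.0571, 0.4004, 0.4624, 0.0610, 0.0049, 0.0006]  mean=0.9832  Neff=2.6222  idx=[8, 9, 9, 9, 9, 9, 9, 10, 10, 10, 10, 10, 10, 11]
step 2: w=[0.0047, 0.0664, 0.0664, 0.0664, 0.0664, 0.0664, 0.0664, 0.0939, 0.0939, 0.0939, 0.0939, 0.0939, 0.0939, 0.0335]  mean=1.0211  Neff=12.4202  idx=[1, 2, 3, 4, 5, 7, 7, 8, 9, 10, 10, 11, 12, 13]
step 3: w=[0.1061, 0.1061, 0.1061, 0.1061, 0.1061, 0.0586, 0.0586, 0.0586, 0.0586, 0.0586, 0.0586, 0.0586, 0.0586, 0.0002]  mean=0.9470  Neff=11.9279  idx=[0, 0, 1, 2, 2, 3, 4, 4, 5, 7, 8, 9, 10, 11]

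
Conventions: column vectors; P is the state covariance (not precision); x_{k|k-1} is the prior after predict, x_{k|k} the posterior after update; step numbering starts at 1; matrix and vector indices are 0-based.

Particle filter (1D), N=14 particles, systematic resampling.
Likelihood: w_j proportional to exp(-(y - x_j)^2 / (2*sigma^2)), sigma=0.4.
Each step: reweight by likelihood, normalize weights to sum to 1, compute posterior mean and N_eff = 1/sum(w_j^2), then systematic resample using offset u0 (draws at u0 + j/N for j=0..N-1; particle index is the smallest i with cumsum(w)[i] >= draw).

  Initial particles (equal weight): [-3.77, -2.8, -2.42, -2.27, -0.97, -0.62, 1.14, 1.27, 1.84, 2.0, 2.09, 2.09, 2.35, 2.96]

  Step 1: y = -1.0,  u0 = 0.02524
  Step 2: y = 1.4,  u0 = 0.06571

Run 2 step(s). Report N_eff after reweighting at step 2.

step 1: w=[0.0000, 0.0000, 0.0011, 0.0039, 0.6072, 0.3878, 0.0000, 0.0000, 0.0000, 0.0000, 0.0000, 0.0000, 0.0000, 0.0000]  mean=-0.8411  Neff=1.9267  idx=[4, 4, 4, 4, 4, 4, 4, 4, 4, 5, 5, 5, 5, 5]
step 2: w=[0.0016, 0.0016, 0.0016, 0.0016, 0.0016, 0.0016, 0.0016, 0.0016, 0.0016, 0.1971, 0.1971, 0.1971, 0.1971, 0.1971]  mean=-0.6251  Neff=5.1484  idx=[9, 9, 9, 10, 10, 11, 11, 11, 12, 12, 12, 13, 13, 13]

N_eff = 5.1484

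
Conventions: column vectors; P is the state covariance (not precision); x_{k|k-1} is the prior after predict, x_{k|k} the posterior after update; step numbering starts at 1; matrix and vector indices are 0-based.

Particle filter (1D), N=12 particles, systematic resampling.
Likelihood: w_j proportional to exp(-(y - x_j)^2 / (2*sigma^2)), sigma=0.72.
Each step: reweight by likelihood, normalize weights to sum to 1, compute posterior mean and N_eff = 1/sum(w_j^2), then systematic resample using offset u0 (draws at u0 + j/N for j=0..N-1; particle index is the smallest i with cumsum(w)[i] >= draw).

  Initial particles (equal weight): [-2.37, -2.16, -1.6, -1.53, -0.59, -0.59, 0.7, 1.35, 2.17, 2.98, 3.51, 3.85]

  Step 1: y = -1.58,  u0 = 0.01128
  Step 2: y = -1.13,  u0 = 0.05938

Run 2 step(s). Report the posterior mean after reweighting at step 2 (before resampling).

step 1: w=[0.1352, 0.1784, 0.2467, 0.2462, 0.0959, 0.0959, 0.0016, 0.0001, 0.0000, 0.0000, 0.0000, 0.0000]  mean=-1.5891  Neff=5.2637  idx=[0, 0, 1, 1, 2, 2, 2, 3, 3, 3, 4, 5]
step 2: w=[0.0296, 0.0296, 0.0468, 0.0468, 0.1053, 0.1053, 0.1053, 0.1116, 0.1116, 0.1116, 0.0983, 0.0983]  mean=-1.4759  Neff=10.4086  idx=[2, 3, 4, 5, 6, 7, 7, 8, 9, 10, 10, 11]

post_mean = -1.4759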